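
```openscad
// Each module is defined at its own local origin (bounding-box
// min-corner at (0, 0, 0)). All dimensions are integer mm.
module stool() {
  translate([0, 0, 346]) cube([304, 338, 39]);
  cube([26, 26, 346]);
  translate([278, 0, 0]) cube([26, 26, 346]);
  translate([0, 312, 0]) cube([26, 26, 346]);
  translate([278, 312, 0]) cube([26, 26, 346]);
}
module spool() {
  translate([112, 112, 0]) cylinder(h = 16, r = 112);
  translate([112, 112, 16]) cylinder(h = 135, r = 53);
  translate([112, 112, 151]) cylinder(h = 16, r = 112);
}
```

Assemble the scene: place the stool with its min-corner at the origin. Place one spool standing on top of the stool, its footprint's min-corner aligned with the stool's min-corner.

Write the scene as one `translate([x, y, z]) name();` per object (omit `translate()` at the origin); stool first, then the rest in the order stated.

stool();
translate([0, 0, 385]) spool();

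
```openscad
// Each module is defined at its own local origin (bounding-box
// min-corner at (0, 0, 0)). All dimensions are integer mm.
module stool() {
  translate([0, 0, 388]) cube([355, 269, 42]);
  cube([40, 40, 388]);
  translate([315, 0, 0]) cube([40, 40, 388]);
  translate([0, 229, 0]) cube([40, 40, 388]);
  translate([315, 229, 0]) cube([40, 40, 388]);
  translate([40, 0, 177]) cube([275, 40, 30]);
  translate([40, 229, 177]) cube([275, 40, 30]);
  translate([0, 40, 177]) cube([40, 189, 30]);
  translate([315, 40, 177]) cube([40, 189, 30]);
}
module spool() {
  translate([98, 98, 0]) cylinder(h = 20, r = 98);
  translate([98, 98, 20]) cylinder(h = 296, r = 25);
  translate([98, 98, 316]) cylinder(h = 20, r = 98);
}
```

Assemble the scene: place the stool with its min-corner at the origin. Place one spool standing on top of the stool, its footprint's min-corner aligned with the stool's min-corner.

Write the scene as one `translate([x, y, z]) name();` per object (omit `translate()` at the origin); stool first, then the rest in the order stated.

stool();
translate([0, 0, 430]) spool();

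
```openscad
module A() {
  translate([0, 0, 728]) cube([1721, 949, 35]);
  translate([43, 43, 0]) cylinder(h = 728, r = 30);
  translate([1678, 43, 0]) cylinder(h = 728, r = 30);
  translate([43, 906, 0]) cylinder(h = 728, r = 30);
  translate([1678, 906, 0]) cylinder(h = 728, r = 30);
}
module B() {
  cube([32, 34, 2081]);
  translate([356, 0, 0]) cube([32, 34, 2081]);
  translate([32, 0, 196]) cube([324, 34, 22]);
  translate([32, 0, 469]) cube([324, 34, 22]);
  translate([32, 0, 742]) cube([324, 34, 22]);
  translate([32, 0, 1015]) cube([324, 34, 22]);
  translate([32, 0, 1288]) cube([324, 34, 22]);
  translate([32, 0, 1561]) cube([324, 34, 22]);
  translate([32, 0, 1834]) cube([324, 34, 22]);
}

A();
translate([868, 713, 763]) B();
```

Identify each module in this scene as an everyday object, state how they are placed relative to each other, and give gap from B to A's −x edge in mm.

The ladder's min-x is at 868; the table's min-x is 0; gap = 868 mm.

A is a table. B is a ladder. The ladder is on top of the table. The gap from the ladder to the table's −x edge is 868 mm.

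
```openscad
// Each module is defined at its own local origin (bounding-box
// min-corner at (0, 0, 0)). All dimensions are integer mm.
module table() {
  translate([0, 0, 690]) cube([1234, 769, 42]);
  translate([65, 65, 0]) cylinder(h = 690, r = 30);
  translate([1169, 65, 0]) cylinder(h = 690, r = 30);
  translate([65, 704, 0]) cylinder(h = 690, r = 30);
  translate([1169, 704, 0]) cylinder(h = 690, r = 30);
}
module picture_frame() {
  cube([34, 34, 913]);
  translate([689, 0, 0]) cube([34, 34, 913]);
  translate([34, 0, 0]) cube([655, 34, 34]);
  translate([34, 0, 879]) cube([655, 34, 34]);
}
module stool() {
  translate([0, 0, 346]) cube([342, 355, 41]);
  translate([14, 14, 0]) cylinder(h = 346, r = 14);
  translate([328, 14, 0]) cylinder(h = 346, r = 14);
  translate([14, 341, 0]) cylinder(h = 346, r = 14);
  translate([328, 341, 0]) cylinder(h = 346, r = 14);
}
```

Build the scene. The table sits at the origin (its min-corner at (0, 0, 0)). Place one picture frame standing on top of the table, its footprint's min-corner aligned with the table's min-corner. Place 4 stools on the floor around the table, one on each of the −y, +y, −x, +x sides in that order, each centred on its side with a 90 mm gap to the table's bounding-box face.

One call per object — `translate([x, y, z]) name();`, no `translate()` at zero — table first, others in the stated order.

table();
translate([0, 0, 732]) picture_frame();
translate([446, -445, 0]) stool();
translate([446, 859, 0]) stool();
translate([-432, 207, 0]) stool();
translate([1324, 207, 0]) stool();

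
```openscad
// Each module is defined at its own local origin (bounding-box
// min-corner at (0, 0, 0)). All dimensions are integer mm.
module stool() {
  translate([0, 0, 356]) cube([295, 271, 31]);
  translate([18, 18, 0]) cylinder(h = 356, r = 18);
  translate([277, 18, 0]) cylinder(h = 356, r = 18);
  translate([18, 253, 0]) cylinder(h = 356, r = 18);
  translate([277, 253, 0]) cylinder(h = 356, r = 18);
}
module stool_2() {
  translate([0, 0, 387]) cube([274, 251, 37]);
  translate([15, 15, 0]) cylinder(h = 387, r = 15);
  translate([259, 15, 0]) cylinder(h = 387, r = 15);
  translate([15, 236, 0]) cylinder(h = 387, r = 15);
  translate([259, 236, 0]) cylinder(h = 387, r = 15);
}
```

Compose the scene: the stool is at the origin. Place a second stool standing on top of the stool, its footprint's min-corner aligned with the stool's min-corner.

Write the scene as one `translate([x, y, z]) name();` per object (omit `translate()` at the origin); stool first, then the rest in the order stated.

stool();
translate([0, 0, 387]) stool_2();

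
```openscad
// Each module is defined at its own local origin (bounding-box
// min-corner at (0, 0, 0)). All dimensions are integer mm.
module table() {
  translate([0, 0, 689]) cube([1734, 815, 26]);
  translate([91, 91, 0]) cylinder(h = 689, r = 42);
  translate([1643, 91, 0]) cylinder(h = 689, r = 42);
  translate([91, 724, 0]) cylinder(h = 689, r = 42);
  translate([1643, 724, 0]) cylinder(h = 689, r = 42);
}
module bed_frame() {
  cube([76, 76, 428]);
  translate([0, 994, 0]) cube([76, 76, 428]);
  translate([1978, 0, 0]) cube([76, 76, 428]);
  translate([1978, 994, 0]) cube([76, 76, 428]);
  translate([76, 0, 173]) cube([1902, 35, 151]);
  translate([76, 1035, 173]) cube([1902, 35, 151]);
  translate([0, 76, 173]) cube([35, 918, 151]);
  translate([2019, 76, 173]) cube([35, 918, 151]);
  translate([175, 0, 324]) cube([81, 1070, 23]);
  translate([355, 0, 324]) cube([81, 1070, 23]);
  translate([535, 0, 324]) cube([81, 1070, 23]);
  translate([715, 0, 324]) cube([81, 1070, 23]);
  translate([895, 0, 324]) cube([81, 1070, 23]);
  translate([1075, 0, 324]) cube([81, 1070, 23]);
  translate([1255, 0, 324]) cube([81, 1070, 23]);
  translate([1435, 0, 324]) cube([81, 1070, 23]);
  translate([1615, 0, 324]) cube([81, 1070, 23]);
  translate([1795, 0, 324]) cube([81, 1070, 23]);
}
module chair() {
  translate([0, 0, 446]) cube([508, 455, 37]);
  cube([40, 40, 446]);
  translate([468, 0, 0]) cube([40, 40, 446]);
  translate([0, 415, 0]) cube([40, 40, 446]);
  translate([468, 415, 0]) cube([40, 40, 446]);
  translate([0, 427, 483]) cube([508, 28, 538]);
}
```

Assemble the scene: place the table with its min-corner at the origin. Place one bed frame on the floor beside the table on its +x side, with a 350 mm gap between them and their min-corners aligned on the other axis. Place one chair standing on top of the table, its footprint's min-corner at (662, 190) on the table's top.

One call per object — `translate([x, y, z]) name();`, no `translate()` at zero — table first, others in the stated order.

table();
translate([2084, 0, 0]) bed_frame();
translate([662, 190, 715]) chair();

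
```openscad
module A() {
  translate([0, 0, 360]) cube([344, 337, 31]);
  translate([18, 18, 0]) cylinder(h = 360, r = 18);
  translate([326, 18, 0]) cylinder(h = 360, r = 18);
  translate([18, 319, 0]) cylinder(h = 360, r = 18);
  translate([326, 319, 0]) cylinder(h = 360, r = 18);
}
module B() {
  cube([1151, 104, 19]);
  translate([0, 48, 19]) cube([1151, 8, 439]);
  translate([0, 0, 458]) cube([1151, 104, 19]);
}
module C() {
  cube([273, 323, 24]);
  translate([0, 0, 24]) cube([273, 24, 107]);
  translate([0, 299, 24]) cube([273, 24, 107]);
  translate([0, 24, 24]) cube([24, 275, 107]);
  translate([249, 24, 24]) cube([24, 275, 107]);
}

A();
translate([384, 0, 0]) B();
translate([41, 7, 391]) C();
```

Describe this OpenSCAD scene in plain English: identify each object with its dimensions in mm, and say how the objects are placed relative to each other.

A is a four-legged stool. The seat is 344×337 mm, 31 mm thick, top at z = 391 mm. It stands on four round legs, each 36 mm in diameter, from z = 0 to the seat underside, each leg's axis is inset half a diameter from the nearest pair of seat edges (so the leg's bounding box is flush with the corner).

B is an I-beam lying along x, 1151 mm long. Overall section height 477 mm. Two flanges 104 mm wide (y) and 19 mm thick, one on the floor and one at the top; a web 8 mm thick runs between them, centred on the flange width.

C is an open-topped rectangular box: outside dimensions 273×323×131 mm, with a uniform wall and base thickness of 24 mm. The base is a full 273×323 slab on the floor; four walls sit on top of the base. The front and back walls (the −y and +y sides) span the full width; the two side walls fit between them.

The I-beam is on the floor beside the stool on its +x side. The open box is on top of the stool.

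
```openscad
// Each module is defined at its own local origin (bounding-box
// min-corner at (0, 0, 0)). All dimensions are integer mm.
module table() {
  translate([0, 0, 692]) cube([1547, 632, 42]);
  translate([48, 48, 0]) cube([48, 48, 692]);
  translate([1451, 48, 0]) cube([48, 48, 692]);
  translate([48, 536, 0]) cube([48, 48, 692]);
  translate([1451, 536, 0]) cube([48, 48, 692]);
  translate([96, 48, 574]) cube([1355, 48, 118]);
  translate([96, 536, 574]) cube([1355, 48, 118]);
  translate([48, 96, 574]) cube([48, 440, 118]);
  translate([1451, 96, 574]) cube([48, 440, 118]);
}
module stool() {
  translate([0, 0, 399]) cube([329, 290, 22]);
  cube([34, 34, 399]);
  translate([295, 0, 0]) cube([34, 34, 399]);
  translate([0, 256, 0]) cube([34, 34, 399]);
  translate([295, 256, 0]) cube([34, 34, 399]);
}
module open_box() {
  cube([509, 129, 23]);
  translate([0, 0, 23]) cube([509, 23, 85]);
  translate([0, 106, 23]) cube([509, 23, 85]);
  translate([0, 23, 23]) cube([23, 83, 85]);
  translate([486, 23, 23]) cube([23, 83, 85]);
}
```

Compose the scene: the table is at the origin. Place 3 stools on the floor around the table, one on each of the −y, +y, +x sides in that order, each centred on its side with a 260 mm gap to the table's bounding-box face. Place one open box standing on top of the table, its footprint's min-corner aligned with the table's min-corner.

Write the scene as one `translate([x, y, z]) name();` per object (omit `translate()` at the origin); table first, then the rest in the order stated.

table();
translate([609, -550, 0]) stool();
translate([609, 892, 0]) stool();
translate([1807, 171, 0]) stool();
translate([0, 0, 734]) open_box();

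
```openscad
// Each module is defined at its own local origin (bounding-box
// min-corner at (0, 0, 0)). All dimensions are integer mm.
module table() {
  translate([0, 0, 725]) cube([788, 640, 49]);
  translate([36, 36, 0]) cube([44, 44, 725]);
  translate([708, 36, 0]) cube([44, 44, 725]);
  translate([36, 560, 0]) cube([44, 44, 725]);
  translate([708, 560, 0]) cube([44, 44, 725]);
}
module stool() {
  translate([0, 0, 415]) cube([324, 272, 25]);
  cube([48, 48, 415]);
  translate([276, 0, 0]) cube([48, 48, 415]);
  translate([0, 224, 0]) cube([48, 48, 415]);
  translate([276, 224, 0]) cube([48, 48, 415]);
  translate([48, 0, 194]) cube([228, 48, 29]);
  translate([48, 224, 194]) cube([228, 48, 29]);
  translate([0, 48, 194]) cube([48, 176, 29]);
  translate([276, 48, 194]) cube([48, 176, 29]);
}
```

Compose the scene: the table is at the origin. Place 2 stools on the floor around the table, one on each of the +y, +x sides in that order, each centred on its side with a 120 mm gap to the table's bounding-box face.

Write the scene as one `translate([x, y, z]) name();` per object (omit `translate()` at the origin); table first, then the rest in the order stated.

table();
translate([232, 760, 0]) stool();
translate([908, 184, 0]) stool();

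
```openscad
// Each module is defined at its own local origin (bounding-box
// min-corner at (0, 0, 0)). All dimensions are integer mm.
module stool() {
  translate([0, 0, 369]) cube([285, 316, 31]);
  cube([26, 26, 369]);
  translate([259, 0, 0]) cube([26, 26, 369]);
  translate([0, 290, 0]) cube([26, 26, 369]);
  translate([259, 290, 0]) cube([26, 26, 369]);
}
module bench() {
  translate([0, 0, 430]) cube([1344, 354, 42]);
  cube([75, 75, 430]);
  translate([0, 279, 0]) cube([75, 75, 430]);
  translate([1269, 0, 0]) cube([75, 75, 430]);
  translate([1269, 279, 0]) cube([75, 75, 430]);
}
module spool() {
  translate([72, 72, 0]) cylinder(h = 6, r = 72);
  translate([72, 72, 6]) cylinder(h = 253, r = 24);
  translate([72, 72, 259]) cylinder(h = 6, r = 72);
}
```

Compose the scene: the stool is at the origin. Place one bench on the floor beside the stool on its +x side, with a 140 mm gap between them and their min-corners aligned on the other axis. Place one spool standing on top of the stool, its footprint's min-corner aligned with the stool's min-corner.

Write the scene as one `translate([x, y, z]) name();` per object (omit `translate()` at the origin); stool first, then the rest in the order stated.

stool();
translate([425, 0, 0]) bench();
translate([0, 0, 400]) spool();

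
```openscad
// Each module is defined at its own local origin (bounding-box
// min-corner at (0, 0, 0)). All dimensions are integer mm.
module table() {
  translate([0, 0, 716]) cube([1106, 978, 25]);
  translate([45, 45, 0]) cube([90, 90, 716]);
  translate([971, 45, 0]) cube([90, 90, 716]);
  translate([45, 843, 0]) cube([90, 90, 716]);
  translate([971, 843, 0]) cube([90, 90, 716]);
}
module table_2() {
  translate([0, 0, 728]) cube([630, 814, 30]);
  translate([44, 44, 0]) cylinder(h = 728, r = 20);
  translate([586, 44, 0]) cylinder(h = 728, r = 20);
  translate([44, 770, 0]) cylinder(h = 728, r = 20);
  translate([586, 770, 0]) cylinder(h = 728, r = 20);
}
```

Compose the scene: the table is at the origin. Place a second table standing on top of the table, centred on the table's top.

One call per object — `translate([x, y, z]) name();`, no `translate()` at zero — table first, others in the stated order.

table();
translate([238, 82, 741]) table_2();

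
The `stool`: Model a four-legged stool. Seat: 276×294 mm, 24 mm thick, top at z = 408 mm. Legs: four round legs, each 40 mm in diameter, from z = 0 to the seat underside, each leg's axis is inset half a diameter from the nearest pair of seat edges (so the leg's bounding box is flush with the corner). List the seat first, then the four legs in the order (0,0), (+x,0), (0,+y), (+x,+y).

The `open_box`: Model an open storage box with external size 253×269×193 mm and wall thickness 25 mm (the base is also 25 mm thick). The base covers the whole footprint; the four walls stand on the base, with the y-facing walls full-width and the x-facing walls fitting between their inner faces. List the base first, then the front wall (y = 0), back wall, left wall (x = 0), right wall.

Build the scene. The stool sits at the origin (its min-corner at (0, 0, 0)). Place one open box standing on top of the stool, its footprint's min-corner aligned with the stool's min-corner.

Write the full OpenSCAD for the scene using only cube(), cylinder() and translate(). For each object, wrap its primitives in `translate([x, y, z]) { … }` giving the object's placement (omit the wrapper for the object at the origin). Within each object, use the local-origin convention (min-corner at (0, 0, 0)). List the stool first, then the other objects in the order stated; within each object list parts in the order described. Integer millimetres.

translate([0, 0, 384]) cube([276, 294, 24]);
translate([20, 20, 0]) cylinder(h = 384, r = 20);
translate([256, 20, 0]) cylinder(h = 384, r = 20);
translate([20, 274, 0]) cylinder(h = 384, r = 20);
translate([256, 274, 0]) cylinder(h = 384, r = 20);
translate([0, 0, 408]) {
  cube([253, 269, 25]);
  translate([0, 0, 25]) cube([253, 25, 168]);
  translate([0, 244, 25]) cube([253, 25, 168]);
  translate([0, 25, 25]) cube([25, 219, 168]);
  translate([228, 25, 25]) cube([25, 219, 168]);
}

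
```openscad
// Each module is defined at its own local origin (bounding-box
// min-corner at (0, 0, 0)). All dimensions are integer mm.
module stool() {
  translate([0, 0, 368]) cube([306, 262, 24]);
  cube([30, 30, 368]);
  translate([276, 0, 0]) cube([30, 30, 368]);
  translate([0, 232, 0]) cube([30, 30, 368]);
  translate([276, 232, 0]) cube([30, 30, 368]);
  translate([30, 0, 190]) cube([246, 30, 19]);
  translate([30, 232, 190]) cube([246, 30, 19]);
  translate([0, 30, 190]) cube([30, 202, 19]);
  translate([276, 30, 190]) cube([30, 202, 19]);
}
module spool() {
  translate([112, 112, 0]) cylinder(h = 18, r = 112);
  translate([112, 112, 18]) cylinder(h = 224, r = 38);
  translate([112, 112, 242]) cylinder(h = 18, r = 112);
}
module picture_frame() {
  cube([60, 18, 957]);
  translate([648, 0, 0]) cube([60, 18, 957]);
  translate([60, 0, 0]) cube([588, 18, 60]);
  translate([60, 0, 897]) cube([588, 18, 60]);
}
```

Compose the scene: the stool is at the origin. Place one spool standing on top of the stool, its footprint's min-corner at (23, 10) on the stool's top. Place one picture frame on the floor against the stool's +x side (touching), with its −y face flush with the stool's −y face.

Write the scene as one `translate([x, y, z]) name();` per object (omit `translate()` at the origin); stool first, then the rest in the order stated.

stool();
translate([23, 10, 392]) spool();
translate([306, 0, 0]) picture_frame();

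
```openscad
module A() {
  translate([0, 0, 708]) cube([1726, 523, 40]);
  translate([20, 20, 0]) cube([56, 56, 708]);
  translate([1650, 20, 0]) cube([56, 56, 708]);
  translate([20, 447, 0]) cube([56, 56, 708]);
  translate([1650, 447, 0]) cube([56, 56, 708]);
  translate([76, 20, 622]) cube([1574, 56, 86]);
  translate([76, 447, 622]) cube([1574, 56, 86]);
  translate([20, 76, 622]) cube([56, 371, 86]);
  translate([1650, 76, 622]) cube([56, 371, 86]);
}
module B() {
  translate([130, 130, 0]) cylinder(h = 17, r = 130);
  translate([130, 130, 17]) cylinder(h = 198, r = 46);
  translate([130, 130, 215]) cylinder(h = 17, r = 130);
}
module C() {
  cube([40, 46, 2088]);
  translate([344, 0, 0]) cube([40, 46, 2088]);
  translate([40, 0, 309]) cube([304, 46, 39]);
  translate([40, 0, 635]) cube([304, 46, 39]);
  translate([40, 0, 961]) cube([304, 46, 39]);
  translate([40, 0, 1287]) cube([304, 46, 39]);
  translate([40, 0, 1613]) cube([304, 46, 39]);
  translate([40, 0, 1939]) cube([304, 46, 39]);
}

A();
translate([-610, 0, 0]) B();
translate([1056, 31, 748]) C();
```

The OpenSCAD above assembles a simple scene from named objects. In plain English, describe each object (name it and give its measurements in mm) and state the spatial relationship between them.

A is a rectangular dining table. The top is 1726×523×40 mm with its upper surface at z = 748 mm. It stands on four 56×56 mm square legs, each inset 20 mm from the nearest pair of top edges, running from the floor to the underside of the top. Four apron rails, 56 mm thick and 86 mm tall, run between adjacent legs with their top edges flush with the underside of the top and their outer faces flush with the legs' outer faces.

B is a spool: two coaxial disc flanges of radius 130 mm and thickness 17 mm, joined by a core cylinder of radius 46 mm and height 198 mm. The lower flange rests on z = 0 and the three cylinders share a vertical axis.

C is a wooden ladder with two side rails of 40×46 mm section and 2088 mm height, set 384 mm apart overall. Between them run 6 rectangular rungs (46 mm deep, 39 mm thick), front faces flush with the rails' −y face. The bottom of the first rung is 309 mm above the floor and each subsequent rung is 326 mm higher than the one below.

The spool is on the floor beside the table on its −x side. The ladder is on top of the table.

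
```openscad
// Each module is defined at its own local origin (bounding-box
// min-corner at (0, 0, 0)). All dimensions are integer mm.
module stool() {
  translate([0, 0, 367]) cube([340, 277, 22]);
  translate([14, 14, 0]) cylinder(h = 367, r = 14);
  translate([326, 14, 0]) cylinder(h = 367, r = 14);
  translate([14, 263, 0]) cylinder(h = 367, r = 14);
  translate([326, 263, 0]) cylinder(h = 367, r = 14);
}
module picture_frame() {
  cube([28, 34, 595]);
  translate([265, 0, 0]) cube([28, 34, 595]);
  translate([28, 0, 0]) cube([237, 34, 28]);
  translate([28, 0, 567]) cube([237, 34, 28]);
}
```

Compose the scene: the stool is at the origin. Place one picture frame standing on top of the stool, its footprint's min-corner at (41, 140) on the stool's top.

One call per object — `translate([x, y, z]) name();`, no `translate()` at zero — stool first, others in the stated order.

stool();
translate([41, 140, 389]) picture_frame();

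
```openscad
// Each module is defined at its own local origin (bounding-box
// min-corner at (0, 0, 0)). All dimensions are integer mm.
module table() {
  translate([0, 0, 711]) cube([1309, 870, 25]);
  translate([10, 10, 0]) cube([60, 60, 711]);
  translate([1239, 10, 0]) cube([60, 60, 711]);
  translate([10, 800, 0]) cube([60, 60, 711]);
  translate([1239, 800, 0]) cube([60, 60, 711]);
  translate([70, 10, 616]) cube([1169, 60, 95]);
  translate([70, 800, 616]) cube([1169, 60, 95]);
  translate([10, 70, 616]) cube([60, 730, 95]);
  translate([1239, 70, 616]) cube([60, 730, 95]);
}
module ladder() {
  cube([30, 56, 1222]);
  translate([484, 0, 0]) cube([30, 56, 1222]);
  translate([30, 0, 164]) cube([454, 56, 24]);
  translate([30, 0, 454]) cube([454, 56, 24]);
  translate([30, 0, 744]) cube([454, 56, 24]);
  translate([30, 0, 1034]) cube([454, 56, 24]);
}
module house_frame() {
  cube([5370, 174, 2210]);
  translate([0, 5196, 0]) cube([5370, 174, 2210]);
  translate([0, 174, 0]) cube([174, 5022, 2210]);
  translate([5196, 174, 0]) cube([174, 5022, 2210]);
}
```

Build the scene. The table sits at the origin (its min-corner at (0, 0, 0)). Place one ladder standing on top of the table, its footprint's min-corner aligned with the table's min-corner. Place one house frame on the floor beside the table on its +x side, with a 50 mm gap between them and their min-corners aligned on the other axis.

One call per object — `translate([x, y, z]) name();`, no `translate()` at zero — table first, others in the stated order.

table();
translate([0, 0, 736]) ladder();
translate([1359, 0, 0]) house_frame();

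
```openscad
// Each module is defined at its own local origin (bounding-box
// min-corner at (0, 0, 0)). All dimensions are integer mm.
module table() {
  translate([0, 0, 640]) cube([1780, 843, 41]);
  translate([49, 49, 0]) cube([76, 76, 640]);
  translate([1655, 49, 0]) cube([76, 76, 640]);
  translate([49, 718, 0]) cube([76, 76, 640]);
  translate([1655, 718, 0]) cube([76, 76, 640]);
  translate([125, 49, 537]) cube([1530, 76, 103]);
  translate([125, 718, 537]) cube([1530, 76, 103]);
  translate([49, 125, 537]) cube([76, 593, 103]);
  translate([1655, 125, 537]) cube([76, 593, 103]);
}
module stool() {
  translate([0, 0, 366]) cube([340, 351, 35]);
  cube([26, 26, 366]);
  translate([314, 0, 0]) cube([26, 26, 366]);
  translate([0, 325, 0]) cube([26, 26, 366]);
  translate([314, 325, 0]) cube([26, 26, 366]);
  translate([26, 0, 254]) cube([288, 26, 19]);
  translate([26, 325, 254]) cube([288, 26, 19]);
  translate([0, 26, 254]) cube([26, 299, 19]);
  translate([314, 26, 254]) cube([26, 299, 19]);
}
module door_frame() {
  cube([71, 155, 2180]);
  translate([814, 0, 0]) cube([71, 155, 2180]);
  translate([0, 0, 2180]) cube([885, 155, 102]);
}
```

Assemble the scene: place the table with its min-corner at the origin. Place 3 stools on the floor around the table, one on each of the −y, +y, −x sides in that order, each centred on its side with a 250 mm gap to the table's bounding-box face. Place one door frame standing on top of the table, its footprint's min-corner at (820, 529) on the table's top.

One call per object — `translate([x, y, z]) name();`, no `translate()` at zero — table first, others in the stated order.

table();
translate([720, -601, 0]) stool();
translate([720, 1093, 0]) stool();
translate([-590, 246, 0]) stool();
translate([820, 529, 681]) door_frame();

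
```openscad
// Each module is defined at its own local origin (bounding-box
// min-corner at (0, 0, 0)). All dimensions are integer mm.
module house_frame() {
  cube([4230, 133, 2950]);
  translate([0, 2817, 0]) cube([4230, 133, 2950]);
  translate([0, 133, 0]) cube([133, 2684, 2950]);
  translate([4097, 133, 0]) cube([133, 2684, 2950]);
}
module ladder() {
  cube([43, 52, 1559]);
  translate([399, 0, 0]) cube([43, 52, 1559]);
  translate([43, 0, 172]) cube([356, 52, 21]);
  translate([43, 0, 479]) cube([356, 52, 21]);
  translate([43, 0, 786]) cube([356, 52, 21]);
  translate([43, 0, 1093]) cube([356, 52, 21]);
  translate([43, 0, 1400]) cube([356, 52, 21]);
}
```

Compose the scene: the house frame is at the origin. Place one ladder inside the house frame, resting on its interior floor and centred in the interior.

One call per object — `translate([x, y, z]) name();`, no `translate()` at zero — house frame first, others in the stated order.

house_frame();
translate([1894, 1449, 0]) ladder();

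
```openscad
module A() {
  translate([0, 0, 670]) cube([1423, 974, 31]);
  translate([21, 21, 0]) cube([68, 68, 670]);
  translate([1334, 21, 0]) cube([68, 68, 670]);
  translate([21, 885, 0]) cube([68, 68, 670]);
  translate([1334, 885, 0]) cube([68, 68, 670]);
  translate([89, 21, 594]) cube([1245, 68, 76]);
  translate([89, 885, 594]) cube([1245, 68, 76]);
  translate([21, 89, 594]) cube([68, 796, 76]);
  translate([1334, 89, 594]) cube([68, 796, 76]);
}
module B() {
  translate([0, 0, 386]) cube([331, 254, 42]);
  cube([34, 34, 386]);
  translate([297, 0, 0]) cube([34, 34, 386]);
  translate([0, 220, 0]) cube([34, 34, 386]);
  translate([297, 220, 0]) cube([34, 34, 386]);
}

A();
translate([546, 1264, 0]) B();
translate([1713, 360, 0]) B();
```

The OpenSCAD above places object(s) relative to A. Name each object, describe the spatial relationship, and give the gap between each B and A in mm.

A is a table. B is a stool. Two stools sit around the table at the +y, +x sides. The gap between each stool and the table is 290 mm.

Each stool's nearest face is 290 mm from the table's bounding box.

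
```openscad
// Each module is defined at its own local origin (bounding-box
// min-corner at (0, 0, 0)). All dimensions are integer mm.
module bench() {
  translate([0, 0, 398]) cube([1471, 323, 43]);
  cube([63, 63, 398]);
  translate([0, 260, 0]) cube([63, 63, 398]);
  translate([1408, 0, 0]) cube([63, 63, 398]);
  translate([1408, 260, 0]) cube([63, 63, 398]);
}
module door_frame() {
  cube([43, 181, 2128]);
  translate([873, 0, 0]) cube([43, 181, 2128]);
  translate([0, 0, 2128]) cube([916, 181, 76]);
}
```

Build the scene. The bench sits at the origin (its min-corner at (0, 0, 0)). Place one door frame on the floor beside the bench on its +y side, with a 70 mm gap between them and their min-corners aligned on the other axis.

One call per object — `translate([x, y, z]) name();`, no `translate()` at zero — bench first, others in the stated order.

bench();
translate([0, 393, 0]) door_frame();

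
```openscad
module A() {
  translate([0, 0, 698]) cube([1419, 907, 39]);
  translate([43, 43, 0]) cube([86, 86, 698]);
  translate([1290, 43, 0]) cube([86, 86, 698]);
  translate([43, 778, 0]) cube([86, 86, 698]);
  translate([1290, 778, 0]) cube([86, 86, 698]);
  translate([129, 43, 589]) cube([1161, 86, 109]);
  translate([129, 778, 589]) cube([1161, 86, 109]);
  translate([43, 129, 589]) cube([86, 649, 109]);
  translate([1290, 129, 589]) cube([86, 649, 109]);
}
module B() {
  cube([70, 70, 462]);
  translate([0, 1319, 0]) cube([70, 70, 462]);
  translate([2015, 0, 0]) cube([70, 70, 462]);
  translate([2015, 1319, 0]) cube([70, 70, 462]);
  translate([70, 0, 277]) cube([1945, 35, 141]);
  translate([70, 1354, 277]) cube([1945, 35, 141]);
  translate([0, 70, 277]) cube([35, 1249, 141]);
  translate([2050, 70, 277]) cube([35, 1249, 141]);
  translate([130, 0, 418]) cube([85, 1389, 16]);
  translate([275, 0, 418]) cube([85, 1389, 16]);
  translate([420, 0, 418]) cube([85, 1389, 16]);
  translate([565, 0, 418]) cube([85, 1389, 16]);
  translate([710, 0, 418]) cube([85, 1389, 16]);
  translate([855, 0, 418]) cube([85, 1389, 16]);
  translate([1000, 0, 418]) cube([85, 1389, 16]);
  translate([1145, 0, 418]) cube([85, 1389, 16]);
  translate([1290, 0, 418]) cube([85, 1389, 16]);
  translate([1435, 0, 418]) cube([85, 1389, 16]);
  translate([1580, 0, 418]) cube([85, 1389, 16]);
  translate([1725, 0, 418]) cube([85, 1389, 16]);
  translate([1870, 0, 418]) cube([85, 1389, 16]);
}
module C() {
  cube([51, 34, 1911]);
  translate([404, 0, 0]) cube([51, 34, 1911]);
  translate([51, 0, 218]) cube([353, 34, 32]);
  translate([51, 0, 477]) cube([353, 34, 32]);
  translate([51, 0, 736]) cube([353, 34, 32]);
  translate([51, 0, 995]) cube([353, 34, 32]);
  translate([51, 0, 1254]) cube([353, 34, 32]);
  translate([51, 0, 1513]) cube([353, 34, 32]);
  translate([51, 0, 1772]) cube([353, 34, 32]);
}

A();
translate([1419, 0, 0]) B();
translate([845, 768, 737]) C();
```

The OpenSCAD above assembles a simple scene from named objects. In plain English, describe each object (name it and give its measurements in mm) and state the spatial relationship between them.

A is a rectangular dining table. The top is 1419×907×39 mm with its upper surface at z = 737 mm. It stands on four 86×86 mm square legs, each inset 43 mm from the nearest pair of top edges, running from the floor to the underside of the top. Four apron rails, 86 mm thick and 109 mm tall, run between adjacent legs with their top edges flush with the underside of the top and their outer faces flush with the legs' outer faces.

B is a bed frame 2085 mm long (x) by 1389 mm wide (y). Four 70×70 mm corner posts, 462 mm tall, at the corners of the footprint. Four rails of 35 mm thickness and 141 mm height run between adjacent posts with their undersides at z = 277 mm, their outer faces flush with the outside of the frame (the two x-running rails run between the posts' inner faces; the two y-running rails run between the posts' inner faces). 13 slats, each 85 mm wide (x) and 16 mm thick, lie across the top of the two x-running rails, running the full 1389 mm width of the frame in y; the slats are evenly spaced along x between the inner faces of the end posts with equal gaps (rounded down to the nearest mm) at the −x end and between each pair — any rounding remainder accumulates at the +x end.

C is a wooden ladder with two side rails of 51×34 mm section and 1911 mm height, set 455 mm apart overall. Between them run 7 rectangular rungs (34 mm deep, 32 mm thick), front faces flush with the rails' −y face. The bottom of the first rung is 218 mm above the floor and each subsequent rung is 259 mm higher than the one below.

The bed frame is against the table's +x side, with their −y faces flush. The ladder is on top of the table.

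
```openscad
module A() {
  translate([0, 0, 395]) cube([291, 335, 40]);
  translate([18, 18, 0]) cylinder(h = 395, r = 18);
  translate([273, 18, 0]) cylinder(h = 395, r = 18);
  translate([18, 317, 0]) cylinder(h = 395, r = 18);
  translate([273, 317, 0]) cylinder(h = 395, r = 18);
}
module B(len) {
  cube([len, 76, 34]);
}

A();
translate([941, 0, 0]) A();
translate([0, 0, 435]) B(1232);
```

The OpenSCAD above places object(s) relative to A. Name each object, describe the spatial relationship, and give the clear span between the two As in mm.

Second stool starts at x = 941; first ends at x = 291; clear span = 941 − 291 = 650 mm.

A is a stool. B is a beam. A beam spans the tops of two stools. The clear span between the two stools is 650 mm.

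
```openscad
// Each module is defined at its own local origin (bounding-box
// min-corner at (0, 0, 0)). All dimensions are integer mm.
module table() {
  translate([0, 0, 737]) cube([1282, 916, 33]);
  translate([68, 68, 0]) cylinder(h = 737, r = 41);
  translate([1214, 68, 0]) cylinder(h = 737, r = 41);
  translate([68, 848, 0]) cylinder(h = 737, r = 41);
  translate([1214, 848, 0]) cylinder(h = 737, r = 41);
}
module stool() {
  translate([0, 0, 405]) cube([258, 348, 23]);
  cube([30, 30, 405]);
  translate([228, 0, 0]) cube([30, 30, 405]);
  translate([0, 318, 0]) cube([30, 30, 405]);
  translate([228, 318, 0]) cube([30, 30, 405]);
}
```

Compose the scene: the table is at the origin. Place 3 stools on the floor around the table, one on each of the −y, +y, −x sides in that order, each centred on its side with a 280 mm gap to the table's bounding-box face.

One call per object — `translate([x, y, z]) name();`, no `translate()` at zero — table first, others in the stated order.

table();
translate([512, -628, 0]) stool();
translate([512, 1196, 0]) stool();
translate([-538, 284, 0]) stool();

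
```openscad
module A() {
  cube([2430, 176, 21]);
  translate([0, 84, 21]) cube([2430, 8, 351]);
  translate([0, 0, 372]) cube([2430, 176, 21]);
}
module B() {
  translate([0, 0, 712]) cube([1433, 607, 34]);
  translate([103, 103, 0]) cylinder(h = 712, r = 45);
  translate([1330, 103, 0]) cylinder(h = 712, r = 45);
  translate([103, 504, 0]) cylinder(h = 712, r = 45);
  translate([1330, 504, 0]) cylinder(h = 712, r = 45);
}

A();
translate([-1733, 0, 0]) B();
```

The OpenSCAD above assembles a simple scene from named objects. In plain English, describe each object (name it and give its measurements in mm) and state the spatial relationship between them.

A is an I-beam lying along x, 2430 mm long. Overall section height 393 mm. Two flanges 176 mm wide (y) and 21 mm thick, one on the floor and one at the top; a web 8 mm thick runs between them, centred on the flange width.

B is a table: top 1433 mm (x) × 607 mm (y), 34 mm thick, upper face at z = 746 mm, on four round legs of 90 mm diameter, each leg's bounding box inset 58 mm from the nearest pair of top edges, running from z = 0 to the bottom of the top.

The table is on the floor beside the I-beam on its −x side.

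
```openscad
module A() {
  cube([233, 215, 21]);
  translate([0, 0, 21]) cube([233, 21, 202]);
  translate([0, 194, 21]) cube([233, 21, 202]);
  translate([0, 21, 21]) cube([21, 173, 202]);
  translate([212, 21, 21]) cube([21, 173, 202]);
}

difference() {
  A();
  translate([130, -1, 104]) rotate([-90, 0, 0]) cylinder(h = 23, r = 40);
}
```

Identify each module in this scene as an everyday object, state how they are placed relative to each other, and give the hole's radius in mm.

The subtracted cylinder has r = 40 mm.

A is an open box. The open box has a circular hole through its front wall. The hole's radius is 40 mm.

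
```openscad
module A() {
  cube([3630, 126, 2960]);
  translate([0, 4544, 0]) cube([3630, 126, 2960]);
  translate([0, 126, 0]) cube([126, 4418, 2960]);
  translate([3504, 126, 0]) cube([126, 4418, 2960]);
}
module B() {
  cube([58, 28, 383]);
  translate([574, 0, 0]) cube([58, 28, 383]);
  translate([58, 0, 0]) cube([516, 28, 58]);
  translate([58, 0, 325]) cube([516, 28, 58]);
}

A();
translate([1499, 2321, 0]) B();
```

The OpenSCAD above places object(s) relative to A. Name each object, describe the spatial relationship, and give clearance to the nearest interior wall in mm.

A is a house frame. B is a picture frame. The picture frame sits inside the house frame, centred. The clearance to the nearest interior wall is 1373 mm.

Clearances: x = 1373, y = 2195; minimum 1373 mm.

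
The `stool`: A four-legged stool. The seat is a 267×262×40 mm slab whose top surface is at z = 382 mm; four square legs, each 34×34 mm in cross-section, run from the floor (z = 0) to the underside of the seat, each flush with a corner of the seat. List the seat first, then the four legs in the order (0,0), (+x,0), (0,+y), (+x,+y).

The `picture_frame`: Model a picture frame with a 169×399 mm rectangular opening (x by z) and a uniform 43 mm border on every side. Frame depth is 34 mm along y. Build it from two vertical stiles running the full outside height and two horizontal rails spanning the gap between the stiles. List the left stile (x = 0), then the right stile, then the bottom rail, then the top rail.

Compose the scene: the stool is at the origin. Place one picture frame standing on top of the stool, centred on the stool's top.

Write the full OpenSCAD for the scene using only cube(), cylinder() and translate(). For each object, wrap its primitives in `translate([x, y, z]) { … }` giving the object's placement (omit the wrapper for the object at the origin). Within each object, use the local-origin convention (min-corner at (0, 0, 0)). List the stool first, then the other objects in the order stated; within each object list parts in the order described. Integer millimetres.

translate([0, 0, 342]) cube([267, 262, 40]);
cube([34, 34, 342]);
translate([233, 0, 0]) cube([34, 34, 342]);
translate([0, 228, 0]) cube([34, 34, 342]);
translate([233, 228, 0]) cube([34, 34, 342]);
translate([6, 114, 382]) {
  cube([43, 34, 485]);
  translate([212, 0, 0]) cube([43, 34, 485]);
  translate([43, 0, 0]) cube([169, 34, 43]);
  translate([43, 0, 442]) cube([169, 34, 43]);
}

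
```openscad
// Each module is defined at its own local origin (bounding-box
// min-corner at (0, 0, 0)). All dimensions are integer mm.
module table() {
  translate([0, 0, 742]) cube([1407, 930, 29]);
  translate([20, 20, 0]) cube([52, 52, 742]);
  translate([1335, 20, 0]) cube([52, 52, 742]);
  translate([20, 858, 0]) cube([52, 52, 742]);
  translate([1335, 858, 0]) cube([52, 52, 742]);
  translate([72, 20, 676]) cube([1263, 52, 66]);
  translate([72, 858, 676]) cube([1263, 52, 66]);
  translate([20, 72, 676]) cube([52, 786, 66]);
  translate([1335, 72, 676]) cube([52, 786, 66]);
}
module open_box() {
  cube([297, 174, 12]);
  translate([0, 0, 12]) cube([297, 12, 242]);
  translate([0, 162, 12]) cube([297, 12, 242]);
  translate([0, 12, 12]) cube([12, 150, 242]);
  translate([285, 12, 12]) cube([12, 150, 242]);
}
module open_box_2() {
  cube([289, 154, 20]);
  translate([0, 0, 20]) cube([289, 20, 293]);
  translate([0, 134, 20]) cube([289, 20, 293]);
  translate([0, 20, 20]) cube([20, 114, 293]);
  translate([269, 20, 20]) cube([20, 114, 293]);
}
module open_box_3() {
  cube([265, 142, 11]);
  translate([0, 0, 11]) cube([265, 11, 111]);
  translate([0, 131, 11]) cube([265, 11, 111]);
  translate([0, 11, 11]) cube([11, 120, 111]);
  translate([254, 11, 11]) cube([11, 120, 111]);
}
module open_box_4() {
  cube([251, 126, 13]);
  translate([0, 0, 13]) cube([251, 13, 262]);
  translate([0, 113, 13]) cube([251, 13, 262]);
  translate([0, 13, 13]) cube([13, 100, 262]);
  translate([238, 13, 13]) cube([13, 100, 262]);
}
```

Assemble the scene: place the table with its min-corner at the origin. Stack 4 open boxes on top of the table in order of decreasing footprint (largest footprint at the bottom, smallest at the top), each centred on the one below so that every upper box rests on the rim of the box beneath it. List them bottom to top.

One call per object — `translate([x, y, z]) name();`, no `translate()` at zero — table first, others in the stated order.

table();
translate([555, 378, 771]) open_box();
translate([559, 388, 1025]) open_box_2();
translate([571, 394, 1338]) open_box_3();
translate([578, 402, 1460]) open_box_4();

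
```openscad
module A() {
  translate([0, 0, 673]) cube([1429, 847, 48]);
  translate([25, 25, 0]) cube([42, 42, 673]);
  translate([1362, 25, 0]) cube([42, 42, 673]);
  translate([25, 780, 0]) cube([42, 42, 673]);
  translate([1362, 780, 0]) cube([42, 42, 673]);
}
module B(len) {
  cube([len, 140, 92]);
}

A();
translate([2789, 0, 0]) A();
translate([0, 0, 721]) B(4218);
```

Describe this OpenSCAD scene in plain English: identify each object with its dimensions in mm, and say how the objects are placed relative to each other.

A is a table with a 1429×847 mm rectangular top, 48 mm thick, top surface at z = 721 mm, supported by four 42×42 mm square legs, each inset 25 mm from the nearest pair of top edges, running from the floor.

B is a rectangular beam 4218 mm long (x), 140 mm deep (y), 92 mm thick (z).

The beam spans the tops of two tables placed 1360 mm apart, resting at z = 721 mm.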